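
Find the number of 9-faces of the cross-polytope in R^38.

Number of 9-faces = 2^(9+1) · C(38,9+1) = 1024 · 472733756 = 484079366144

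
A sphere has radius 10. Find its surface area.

|∂B_3(10)| = 4πr² = 4π·(10)² ≈ 1256.64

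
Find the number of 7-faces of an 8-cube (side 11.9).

Choose 7 of 8 axes to span the face (C(8,7) = 8 ways), then fix each of the remaining 1 coordinate at one of its two extreme values (2^1 = 2 ways): 8·2 = 16.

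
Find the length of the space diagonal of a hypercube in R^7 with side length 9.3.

||(9.3,9.3,...,9.3)|| = √(7)·9.3 ≈ 24.6055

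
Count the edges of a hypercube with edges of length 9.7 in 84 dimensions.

Each of the 2^84 = 19342813113834066795298816 vertices has degree 84; total edges = 84·2^84/2 = 812398150781030805402550272.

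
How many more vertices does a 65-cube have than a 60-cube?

The 65-cube has 2^65 = 36893488147419103232 vertices. The 60-cube has 2^60 = 1152921504606846976 vertices. Difference: 36893488147419103232 - 1152921504606846976 = 35740566642812256256.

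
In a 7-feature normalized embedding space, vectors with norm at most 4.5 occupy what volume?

Volume = π^{7/2}·(4.5)^7/Γ(9/2) = 1594323·π^3/280 ≈ 176550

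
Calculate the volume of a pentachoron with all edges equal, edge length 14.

Volume = 14^4 · √(5/2^4) / 4! ≈ 894.8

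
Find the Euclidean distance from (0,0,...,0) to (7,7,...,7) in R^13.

||(7,7,...,7)|| = √(13)·7 ≈ 25.2389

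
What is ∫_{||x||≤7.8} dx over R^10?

Volume = π^{10/2}·(7.8)^10/Γ(6) ≈ 2.12576e+09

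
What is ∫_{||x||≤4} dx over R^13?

Volume = π^{13/2}·(4)^13/Γ(15/2) = 8589934592·π^6/135135 ≈ 6.11113e+07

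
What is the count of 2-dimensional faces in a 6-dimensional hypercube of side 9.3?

f_2(6-cube) = (6 choose 2) · 2^4 = 240.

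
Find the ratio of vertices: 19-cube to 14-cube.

The 19-cube has 2^19 = 524288 vertices. The 14-cube has 2^14 = 16384 vertices. Ratio: 524288/16384 = 32.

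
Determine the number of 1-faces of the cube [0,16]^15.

Number of 1-faces = C(15,1) · 2^(15-1) = 15 · 16384 = 245760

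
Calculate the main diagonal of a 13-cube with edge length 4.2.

The space diagonal of an n-cube of side s is s√n. Here 4.2·√13 ≈ 15.1433.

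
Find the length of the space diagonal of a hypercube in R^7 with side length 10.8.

d = √(10.8² + 10.8² + ... + 10.8²) [7 terms] = √(7·10.8²) = 10.8√7 ≈ 28.5741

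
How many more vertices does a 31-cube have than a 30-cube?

The 31-cube has 2^31 = 2147483648 vertices. The 30-cube has 2^30 = 1073741824 vertices. Difference: 2147483648 - 1073741824 = 1073741824.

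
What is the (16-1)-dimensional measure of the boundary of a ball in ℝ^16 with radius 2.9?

S = n·V_n(r)/r = 16·V_16(2.9)/2.9 (volume-to-surface relation), giving 3.24914e+07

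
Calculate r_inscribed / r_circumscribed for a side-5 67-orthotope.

r_in / r_out = (5/2) / (5√67/2) = 1/√67 ≈ 0.122169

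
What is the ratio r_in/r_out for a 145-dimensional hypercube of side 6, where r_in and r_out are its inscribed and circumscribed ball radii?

r_in = 6/2 (half the side); r_out = 6√145/2 (half the diagonal). Ratio = 1/√145 ≈ 0.0830455.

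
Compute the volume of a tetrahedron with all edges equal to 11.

Volume = (√2/12) · 11³ = 156.86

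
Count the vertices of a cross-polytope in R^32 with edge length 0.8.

The 32-dimensional cross-polytope has 2n = 2·32 = 64 vertices.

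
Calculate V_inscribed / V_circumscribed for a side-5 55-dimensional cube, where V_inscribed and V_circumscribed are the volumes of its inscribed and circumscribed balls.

The radii are 5/2 and 5√55/2, so the volume ratio is (1/√55)^55 = 55^{-55/2} ≈ 1.38047e-48.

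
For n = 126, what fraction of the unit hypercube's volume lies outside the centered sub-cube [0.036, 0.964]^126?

1 - (1 - 2·0.036)^126 = 1 - 0.928^126 ≈ 0.999919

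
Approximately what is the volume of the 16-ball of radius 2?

V_16(2) = π^(16/2) · (2)^16 / Γ(16/2 + 1) = 512·π^8/315 ≈ 15422.6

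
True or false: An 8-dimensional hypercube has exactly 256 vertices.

True. The 8-cube has 2^8 = 256 vertices.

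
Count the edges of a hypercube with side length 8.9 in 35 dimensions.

The 35-cube has n·2^(n-1) = 35·2^34 = 35·17179869184 = 601295421440 edges.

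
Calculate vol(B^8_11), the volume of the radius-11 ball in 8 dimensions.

Volume = π^{8/2}·(11)^8/Γ(5) = 214358881·π^4/24 ≈ 8.70021e+08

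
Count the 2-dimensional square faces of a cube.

An n-cube has C(n,k)·2^(n-k) k-faces. Here C(3,2)·2^1 = 3·2 = 6.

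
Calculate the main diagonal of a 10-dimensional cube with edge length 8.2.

Diagonal = √10 · 8.2 ≈ 25.9307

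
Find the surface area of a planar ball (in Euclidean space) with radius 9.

|∂B_2(9)| = 2πr = 2π·9 ≈ 56.5487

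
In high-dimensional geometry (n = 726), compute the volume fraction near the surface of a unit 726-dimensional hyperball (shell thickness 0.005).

1 - (1-0.005)^726 ≈ 0.973724 ≈ 97.37%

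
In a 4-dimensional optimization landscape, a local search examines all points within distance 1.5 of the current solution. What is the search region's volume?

V_4(1.5) = π^(4/2) · (1.5)^4 / Γ(4/2 + 1) = 81·π^2/32 ≈ 24.9824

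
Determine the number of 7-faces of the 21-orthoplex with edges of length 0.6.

Number of 7-faces = 2^(7+1) · C(21,7+1) = 256 · 203490 = 52093440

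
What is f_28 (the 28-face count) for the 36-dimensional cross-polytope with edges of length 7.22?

Each 28-face is the convex hull of 29 vertices, one chosen as ±e_i from each of 29 distinct axes: 2^29·C(36,29) = 4481626574684160.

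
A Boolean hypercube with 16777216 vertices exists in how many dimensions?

n = log_2(16777216) = 24.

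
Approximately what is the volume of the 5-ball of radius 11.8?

The n-ball volume is π^(n/2)·r^n/Γ(n/2+1). With n=5, r=11.8: V ≈ 1.20423e+06.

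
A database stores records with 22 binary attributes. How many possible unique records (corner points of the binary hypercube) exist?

Each vertex is a binary string of length 22, so there are 2^22 = 4194304.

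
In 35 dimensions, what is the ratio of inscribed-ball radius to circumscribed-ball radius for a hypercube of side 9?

For an n-cube of any side s, the inradius is s/2 and the circumradius is s√n/2, so the ratio is 1/√35 ≈ 0.169031.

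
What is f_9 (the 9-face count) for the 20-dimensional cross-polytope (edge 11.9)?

Number of 9-faces = 2^(9+1) · C(20,9+1) = 1024 · 184756 = 189190144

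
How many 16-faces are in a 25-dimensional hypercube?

Number of 16-faces = C(25,16) · 2^(25-16) = 2042975 · 512 = 1046003200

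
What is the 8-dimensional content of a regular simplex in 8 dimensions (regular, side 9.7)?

Volume = 9.7^8 · √(9/2^8) / 8! ≈ 364.464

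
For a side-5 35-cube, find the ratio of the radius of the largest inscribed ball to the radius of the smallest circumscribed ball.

r_in / r_out = (5/2) / (5√35/2) = 1/√35 ≈ 0.169031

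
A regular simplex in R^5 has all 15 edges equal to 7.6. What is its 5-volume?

For a regular n-simplex with edge a, V = (a^n / n!)·√((n+1)/2^n). With a=7.6, n=5: V ≈ 91.4929.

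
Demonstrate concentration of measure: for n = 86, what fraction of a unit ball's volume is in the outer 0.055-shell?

1 - (1-0.055)^86 ≈ 0.992289 ≈ 99.23%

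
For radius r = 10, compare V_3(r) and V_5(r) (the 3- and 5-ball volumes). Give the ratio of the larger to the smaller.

V_3(10) ≈ 4188.79, V_5(10) ≈ 526379. The 5-ball is larger by a factor of 125.7.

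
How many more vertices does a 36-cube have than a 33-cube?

The 36-cube has 2^36 = 68719476736 vertices. The 33-cube has 2^33 = 8589934592 vertices. Difference: 68719476736 - 8589934592 = 60129542144.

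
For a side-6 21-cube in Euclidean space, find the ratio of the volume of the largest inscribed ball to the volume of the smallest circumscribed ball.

The radii are 6/2 and 6√21/2, so the volume ratio is (1/√21)^21 = 21^{-21/2} ≈ 1.30827e-14.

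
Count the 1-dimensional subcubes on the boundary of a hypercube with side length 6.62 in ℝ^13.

f_1(13-cube) = (13 choose 1) · 2^12 = 53248.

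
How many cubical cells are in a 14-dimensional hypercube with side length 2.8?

An n-cube has C(n,k)·2^(n-k) k-faces. Here C(14,3)·2^11 = 364·2048 = 745472.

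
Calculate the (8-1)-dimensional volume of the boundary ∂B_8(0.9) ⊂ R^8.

|∂B_8(0.9)| ≈ 15.5302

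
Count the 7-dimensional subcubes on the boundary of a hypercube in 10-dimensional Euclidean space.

An n-cube has C(n,k)·2^(n-k) k-faces. Here C(10,7)·2^3 = 120·8 = 960.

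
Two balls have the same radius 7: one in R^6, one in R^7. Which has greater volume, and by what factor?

V_6(7) ≈ 607976, V_7(7) ≈ 3.89105e+06. The 7-ball is larger by a factor of 6.4.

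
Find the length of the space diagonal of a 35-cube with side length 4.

||(4,4,...,4)|| = √(35)·4 ≈ 23.6643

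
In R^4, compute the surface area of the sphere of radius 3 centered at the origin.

S_4(3) = 2·π^(4/2)·(3)^3 / Γ(4/2) = 54·π^2 ≈ 532.959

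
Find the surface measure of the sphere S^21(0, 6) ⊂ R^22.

|∂B_22(6)| = 2115832430592·π^11/175 ≈ 3.55707e+15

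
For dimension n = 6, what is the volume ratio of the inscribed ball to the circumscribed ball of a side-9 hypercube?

V_in/V_out = n^(-n/2) = 6^(-6/2) ≈ 0.00462963.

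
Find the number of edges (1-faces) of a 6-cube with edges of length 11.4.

f_1(6-cube) = (6 choose 1) · 2^5 = 192.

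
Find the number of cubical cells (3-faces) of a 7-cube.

Choose 3 of 7 axes to span the face (C(7,3) = 35 ways), then fix each of the remaining 4 coordinates at one of its two extreme values (2^4 = 16 ways): 35·16 = 560.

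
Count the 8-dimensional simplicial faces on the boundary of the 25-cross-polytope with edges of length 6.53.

f_8(25-orthoplex) = 2^9 · (25 choose 9) = 1046003200.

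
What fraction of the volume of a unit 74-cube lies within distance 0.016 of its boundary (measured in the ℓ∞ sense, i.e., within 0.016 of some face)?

Shell fraction = 1 - (1-0.032)^74 ≈ 0.909889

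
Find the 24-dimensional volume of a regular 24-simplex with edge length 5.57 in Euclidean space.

For a regular n-simplex with edge a, V = (a^n / n!)·√((n+1)/2^n). With a=5.57, n=24: V ≈ 1.56469e-09.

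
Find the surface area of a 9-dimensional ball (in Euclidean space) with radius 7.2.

S = n·V_n(r)/r = 9·V_9(7.2)/7.2 (volume-to-surface relation), giving 2.14398e+08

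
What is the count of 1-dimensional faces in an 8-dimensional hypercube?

Choose 1 of 8 axes to span the face (C(8,1) = 8 ways), then fix each of the remaining 7 coordinates at one of its two extreme values (2^7 = 128 ways): 8·128 = 1024.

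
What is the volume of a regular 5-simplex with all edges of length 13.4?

V_5 = √(6) · 13.4^5 / (5! · 2^(5/2)) ≈ 1558.99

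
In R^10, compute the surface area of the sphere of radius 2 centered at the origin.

S_10(2) = 2·π^(10/2)·(2)^9 / Γ(10/2) = 128·π^5/3 ≈ 13056.8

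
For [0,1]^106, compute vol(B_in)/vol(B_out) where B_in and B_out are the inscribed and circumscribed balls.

Volume scales as r^n, and r_in/r_out = 1/√106, giving (1/√106)^106 ≈ 4.55816e-108.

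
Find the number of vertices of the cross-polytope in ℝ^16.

Each 0-face is the convex hull of 1 vertex, one chosen as ±e_i from each of 1 distinct axis: 2^1·C(16,1) = 32.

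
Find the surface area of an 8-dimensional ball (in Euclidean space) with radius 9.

The surface area of an n-ball is 2π^(n/2) r^(n-1) / Γ(n/2). For n=8, r=9: 1594323·π^4 ≈ 1.55302e+08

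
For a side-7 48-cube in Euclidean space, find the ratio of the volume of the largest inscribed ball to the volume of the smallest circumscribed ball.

The radii are 7/2 and 7√48/2, so the volume ratio is (1/√48)^48 = 48^{-48/2} ≈ 4.469e-41.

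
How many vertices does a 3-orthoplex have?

An n-cross-polytope has 2^(k+1)·C(n,k+1) k-faces. Here 2^1·C(3,1) = 2·3 = 6.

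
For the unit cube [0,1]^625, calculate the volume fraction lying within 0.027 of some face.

Shell fraction = 1 - (1-0.054)^625 ≈ 1 - 8.55e-16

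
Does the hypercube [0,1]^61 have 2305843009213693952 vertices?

True. The 61-cube has 2^61 = 2305843009213693952 vertices.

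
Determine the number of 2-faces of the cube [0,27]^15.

Number of 2-faces = C(15,2) · 2^(15-2) = 105 · 8192 = 860160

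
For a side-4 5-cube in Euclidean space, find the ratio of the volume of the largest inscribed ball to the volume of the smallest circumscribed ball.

V_in / V_out = (r_in/r_out)^5 = (1/√5)^5 = 5^(-5/2) ≈ 0.0178885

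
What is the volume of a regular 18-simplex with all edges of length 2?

Volume = 2^18 · √(19/2^18) / 18! ≈ 3.48583e-13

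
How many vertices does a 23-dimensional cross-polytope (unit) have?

The 23-dimensional cross-polytope has 2n = 2·23 = 46 vertices.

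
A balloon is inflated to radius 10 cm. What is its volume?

V_3(10) = π^(3/2) · (10)^3 / Γ(3/2 + 1) = 4000·π/3 ≈ 4188.79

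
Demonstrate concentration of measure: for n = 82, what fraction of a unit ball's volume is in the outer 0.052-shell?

1 - (1-0.052)^82 ≈ 0.98746 ≈ 98.75%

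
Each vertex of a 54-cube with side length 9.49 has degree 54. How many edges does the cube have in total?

Number of 1-faces = C(54,1)·2^(54-1) = 54·9007199254740992 = 486388759756013568.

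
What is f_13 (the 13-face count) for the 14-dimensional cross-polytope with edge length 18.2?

Number of 13-faces = 2^(13+1) · C(14,13+1) = 16384 · 1 = 16384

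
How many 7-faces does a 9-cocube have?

f_7(9-orthoplex) = 2^8 · (9 choose 8) = 2304.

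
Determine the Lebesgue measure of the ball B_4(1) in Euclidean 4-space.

The n-ball volume is π^(n/2)·r^n/Γ(n/2+1). With n=4, r=1: V = π^2/2 ≈ 4.9348.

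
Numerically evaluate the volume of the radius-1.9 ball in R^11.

V_11(1.9) = π^(11/2) · (1.9)^11 / Γ(11/2 + 1) ≈ 2194.8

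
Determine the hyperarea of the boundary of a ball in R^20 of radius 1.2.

S_20(1.2) = 2·π^(20/2)·(1.2)^19 / Γ(20/2) ≈ 16.4896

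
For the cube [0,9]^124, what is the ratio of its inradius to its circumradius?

r_in / r_out = (9/2) / (9√124/2) = 1/√124 ≈ 0.0898027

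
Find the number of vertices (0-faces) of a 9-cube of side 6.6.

Choose 0 of 9 axes to span the face (C(9,0) = 1 way), then fix each of the remaining 9 coordinates at one of its two extreme values (2^9 = 512 ways): 1·512 = 512.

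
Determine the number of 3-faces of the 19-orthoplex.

Each 3-face is the convex hull of 4 vertices, one chosen as ±e_i from each of 4 distinct axes: 2^4·C(19,4) = 62016.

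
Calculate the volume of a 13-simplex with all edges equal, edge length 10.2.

V_13 = √(14) · 10.2^13 / (13! · 2^(13/2)) ≈ 85.8798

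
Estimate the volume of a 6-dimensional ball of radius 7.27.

V_6(7.27) = π^(6/2) · (7.27)^6 / Γ(6/2 + 1) ≈ 762965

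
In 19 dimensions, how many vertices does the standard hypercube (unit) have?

The 19-cube has 2^19 = 524288 vertices.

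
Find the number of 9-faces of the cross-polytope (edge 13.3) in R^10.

Number of 9-faces = 2^(9+1) · C(10,9+1) = 1024 · 1 = 1024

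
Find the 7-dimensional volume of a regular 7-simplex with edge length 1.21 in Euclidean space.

For a regular n-simplex with edge a, V = (a^n / n!)·√((n+1)/2^n). With a=1.21, n=7: V ≈ 0.000188368.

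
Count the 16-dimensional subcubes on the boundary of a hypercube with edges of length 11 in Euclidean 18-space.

Choose 16 of 18 axes to span the face (C(18,16) = 153 ways), then fix each of the remaining 2 coordinates at one of its two extreme values (2^2 = 4 ways): 153·4 = 612.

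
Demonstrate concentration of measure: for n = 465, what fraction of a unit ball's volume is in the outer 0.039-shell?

1 - (1-0.039)^465 ≈ 0.9999999907 ≈ 99.999999%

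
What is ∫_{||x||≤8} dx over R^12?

V = 4294967296·π^6/45 ≈ 9.17586e+10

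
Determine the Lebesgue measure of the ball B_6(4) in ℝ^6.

V_6(4) = π^(6/2) · (4)^6 / Γ(6/2 + 1) = 2048·π^3/3 ≈ 21167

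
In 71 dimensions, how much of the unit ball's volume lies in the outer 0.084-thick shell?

Shell fraction = 1 - (1-0.084)^71 ≈ 0.998029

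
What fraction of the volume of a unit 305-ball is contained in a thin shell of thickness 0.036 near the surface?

V(inner)/V(outer) = ((1-0.036)/1)^305 ≈ 1.392e-05, so the shell fraction is 0.999986.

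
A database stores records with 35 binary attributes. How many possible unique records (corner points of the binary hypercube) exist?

Number of vertices = 2^35 = 34359738368.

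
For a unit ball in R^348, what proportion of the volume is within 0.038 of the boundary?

Shell fraction = 1 - (1-0.038)^348 ≈ 0.9999986039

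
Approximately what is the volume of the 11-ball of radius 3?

Volume = π^{11/2}·(3)^11/Γ(13/2) = 419904·π^5/385 ≈ 333763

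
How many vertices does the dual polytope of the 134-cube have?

Number of vertices = 2n = 268.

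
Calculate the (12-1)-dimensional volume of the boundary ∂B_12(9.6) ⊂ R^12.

|∂B_12(9.6)| ≈ 1.02266e+12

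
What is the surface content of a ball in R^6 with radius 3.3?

|∂B_6(3.3)| ≈ 12134.4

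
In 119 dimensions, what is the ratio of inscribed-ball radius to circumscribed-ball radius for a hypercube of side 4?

r_in / r_out = (4/2) / (4√119/2) = 1/√119 ≈ 0.0916698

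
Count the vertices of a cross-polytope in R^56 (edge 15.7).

Number of vertices = 2n = 112.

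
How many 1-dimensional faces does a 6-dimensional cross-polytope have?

Number of 1-faces = 2^(1+1) · C(6,1+1) = 4 · 15 = 60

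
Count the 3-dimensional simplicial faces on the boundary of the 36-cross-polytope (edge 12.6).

f_3(36-orthoplex) = 2^4 · (36 choose 4) = 942480.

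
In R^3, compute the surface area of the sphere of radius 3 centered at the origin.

S = n·V_n(r)/r = 3·V_3(3)/3 (volume-to-surface relation), giving 4πr² = 4π·(3)² ≈ 113.097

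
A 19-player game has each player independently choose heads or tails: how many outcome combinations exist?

The 19-cube has 2^19 = 524288 vertices.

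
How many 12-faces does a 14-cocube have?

f_12(14-orthoplex) = 2^13 · (14 choose 13) = 114688.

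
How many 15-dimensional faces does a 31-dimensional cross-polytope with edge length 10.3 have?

Number of 15-faces = 2^(15+1) · C(31,15+1) = 65536 · 300540195 = 19696202219520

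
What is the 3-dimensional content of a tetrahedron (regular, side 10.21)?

Volume = (√2/12) · 10.21³ = 125.433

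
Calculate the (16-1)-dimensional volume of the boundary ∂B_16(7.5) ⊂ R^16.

The surface area of an n-ball is 2π^(n/2) r^(n-1) / Γ(n/2). For n=16, r=7.5: 9730975341796875·π^8/1835008 ≈ 5.03173e+13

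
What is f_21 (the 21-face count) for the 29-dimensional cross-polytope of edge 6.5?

An n-cross-polytope has 2^(k+1)·C(n,k+1) k-faces. Here 2^22·C(29,22) = 4194304·1560780 = 6546385797120.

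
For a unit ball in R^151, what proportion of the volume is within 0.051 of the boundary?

V(inner)/V(outer) = ((1-0.051)/1)^151 ≈ 0.0003691, so the shell fraction is 0.999631.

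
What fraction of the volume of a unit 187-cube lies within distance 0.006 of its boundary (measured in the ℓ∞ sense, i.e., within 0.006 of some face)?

Shell fraction = 1 - (1-0.012)^187 ≈ 0.895396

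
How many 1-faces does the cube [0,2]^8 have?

An n-cube has n·2^(n-1) edges. With n = 8: 8·128 = 1024.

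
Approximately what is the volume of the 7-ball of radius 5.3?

The n-ball volume is π^(n/2)·r^n/Γ(n/2+1). With n=7, r=5.3: V ≈ 555024.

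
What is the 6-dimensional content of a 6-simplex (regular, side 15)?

For a regular n-simplex with edge a, V = (a^n / n!)·√((n+1)/2^n). With a=15, n=6: V ≈ 5232.08.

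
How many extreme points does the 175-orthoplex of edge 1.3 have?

The vertices are ±e_1, ..., ±e_175, so there are 2·175 = 350.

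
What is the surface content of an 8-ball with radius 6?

S_8(6) = 2·π^(8/2)·(6)^7 / Γ(8/2) = 93312·π^4 ≈ 9.08944e+06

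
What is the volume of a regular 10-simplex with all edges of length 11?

V_10 = √(11) · 11^10 / (10! · 2^(10/2)) ≈ 740.816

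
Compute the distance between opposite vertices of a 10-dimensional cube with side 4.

||(4,4,...,4)|| = √(10)·4 ≈ 12.6491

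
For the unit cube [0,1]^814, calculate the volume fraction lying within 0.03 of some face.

1 - (1 - 2·0.03)^814 = 1 - 0.94^814 ≈ 1 - 1.337e-22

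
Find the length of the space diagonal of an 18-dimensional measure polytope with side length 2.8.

d = √(2.8² + 2.8² + ... + 2.8²) [18 terms] = √(18·2.8²) = 2.8√18 ≈ 11.8794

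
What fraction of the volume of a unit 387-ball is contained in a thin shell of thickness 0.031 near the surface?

V(inner)/V(outer) = ((1-0.031)/1)^387 ≈ 5.097e-06, so the shell fraction is 0.999995.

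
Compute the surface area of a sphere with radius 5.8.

|∂B_3(5.8)| = 4πr² = 4π·(5.8)² ≈ 422.733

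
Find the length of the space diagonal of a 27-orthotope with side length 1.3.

Diagonal = √27 · 1.3 ≈ 6.755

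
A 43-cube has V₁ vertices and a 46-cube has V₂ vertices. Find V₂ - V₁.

V₁ = 2^43 = 8796093022208. V₂ = 2^46 = 70368744177664. V₂ - V₁ = 61572651155456.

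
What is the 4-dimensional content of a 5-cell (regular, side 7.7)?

Volume = 7.7^4 · √(5/2^4) / 4! ≈ 81.8798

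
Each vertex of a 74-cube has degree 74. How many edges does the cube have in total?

An n-cube has n·2^(n-1) edges. With n = 74: 74·9444732965739290427392 = 698910239464707491627008.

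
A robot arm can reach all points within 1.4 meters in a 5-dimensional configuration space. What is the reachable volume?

Volume = π^{5/2}·(1.4)^5/Γ(7/2) ≈ 28.3099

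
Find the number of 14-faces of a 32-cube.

An n-cube has C(n,k)·2^(n-k) k-faces. Here C(32,14)·2^18 = 471435600·262144 = 123584013926400.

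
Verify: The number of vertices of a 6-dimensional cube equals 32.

False. The 6-cube has 2^6 = 64 vertices.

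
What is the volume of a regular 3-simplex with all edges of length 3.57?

Volume = (√2/12) · 3.57³ = 5.36214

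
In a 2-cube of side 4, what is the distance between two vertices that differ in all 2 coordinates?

Diagonal = √2 · 4 ≈ 5.65685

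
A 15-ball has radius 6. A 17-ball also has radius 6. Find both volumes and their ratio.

V_15(6) ≈ 1.79349e+11. V_17(6) ≈ 2.38634e+12. Ratio V_15/V_17 ≈ 0.07516.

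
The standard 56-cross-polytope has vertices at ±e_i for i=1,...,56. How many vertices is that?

An n-cross-polytope has 2n vertices; here n = 56, giving 112.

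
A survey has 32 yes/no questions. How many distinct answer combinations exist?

An n-cube has 2^n vertices; for n = 32 that is 2^32 = 4294967296.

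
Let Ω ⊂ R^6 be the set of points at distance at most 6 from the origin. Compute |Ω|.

The n-ball volume is π^(n/2)·r^n/Γ(n/2+1). With n=6, r=6: V = 7776·π^3 ≈ 241105.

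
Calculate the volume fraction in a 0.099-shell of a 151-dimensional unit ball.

1 - (1-0.099)^151 ≈ 0.9999998543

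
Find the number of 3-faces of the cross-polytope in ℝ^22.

An n-cross-polytope has 2^(k+1)·C(n,k+1) k-faces. Here 2^4·C(22,4) = 16·7315 = 117040.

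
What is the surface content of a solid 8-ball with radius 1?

The surface area of an n-ball is 2π^(n/2) r^(n-1) / Γ(n/2). For n=8, r=1: π^4/3 ≈ 32.4697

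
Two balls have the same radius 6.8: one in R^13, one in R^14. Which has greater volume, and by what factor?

V_13(6.8) ≈ 6.05281e+10, V_14(6.8) ≈ 2.70859e+11. The 14-ball is larger by a factor of 4.475.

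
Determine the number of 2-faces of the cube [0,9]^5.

An n-cube has C(n,k)·2^(n-k) k-faces. Here C(5,2)·2^3 = 10·8 = 80.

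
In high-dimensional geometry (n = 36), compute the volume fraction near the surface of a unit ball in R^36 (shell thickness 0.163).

1 - (1-0.163)^36 ≈ 0.998348 ≈ 99.83%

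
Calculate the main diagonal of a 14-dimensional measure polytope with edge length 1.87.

||(1.87,1.87,...,1.87)|| = √(14)·1.87 ≈ 6.9969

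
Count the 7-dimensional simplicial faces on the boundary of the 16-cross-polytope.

An n-cross-polytope has 2^(k+1)·C(n,k+1) k-faces. Here 2^8·C(16,8) = 256·12870 = 3294720.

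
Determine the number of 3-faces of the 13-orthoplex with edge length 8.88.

Each 3-face is the convex hull of 4 vertices, one chosen as ±e_i from each of 4 distinct axes: 2^4·C(13,4) = 11440.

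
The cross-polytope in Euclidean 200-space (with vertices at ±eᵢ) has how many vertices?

The 200-dimensional cross-polytope has 2n = 2·200 = 400 vertices.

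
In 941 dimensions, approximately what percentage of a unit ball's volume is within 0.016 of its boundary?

1 - (1-0.016)^941 ≈ 0.9999997439 ≈ 99.999974%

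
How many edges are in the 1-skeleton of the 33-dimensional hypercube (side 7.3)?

An n-cube has n·2^(n-1) edges. With n = 33: 33·4294967296 = 141733920768.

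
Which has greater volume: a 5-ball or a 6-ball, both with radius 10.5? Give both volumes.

V_5(10.5) ≈ 671808. V_6(10.5) ≈ 6.92523e+06. The 6-ball is larger.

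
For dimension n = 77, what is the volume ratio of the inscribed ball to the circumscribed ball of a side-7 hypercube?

The radii are 7/2 and 7√77/2, so the volume ratio is (1/√77)^77 = 77^{-77/2} ≈ 2.34481e-73.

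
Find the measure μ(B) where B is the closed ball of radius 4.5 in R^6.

V = 177147·π^3/128 ≈ 42911.5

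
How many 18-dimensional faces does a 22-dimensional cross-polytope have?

f_18(22-orthoplex) = 2^19 · (22 choose 19) = 807403520.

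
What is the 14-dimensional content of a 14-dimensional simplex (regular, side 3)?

Volume = 3^14 · √(15/2^14) / 14! ≈ 1.66006e-06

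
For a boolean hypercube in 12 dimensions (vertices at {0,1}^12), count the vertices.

Number of vertices = 2^12 = 4096.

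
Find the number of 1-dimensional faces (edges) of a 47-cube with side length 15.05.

The 47-cube has n·2^(n-1) = 47·2^46 = 47·70368744177664 = 3307330976350208 edges.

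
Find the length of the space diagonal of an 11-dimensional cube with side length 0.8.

The space diagonal of an n-cube of side s is s√n. Here 0.8·√11 ≈ 2.6533.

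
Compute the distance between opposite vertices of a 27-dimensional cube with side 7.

Diagonal = √27 · 7 ≈ 36.3731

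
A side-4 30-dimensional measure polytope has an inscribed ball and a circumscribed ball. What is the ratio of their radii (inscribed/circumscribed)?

r_in / r_out = (4/2) / (4√30/2) = 1/√30 ≈ 0.182574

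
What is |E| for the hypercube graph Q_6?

Each of the 2^6 = 64 vertices has degree 6; total edges = 6·2^6/2 = 192.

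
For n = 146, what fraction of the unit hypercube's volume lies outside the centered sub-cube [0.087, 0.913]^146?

The inner cube has side 1-2·0.087 = 0.826 and volume (0.826)^146 ≈ 7.57e-13, so the shell holds 1 - 7.57e-13 of the volume.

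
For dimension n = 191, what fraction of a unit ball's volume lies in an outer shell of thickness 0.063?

1 - (1-0.063)^191 ≈ 0.9999959981 ≈ 99.999600%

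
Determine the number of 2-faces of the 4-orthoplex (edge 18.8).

An n-cross-polytope has 2^(k+1)·C(n,k+1) k-faces. Here 2^3·C(4,3) = 8·4 = 32.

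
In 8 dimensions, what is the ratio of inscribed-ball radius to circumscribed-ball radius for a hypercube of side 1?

For an n-cube of any side s, the inradius is s/2 and the circumradius is s√n/2, so the ratio is 1/√8 ≈ 0.353553.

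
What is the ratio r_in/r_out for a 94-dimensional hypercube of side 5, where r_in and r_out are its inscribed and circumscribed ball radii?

For an n-cube of any side s, the inradius is s/2 and the circumradius is s√n/2, so the ratio is 1/√94 ≈ 0.103142.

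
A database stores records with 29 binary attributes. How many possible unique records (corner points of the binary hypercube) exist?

Number of vertices = 2^29 = 536870912.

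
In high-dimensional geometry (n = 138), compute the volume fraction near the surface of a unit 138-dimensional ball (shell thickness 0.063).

1 - (1-0.063)^138 ≈ 0.999874 ≈ 99.9874%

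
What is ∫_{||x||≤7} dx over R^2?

V_2(7) = π^(2/2) · (7)^2 / Γ(2/2 + 1) = 49·π ≈ 153.938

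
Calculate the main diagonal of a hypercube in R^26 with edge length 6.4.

d = √(6.4² + 6.4² + ... + 6.4²) [26 terms] = √(26·6.4²) = 6.4√26 ≈ 32.6337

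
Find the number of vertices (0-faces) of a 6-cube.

f_0(6-cube) = (6 choose 0) · 2^6 = 64.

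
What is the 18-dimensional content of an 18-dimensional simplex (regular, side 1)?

V_18 = √(19) · 1^18 / (18! · 2^(18/2)) ≈ 1.32974e-18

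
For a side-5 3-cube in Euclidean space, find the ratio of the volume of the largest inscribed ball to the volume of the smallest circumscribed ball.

V_in / V_out = (r_in/r_out)^3 = (1/√3)^3 = 3^(-3/2) ≈ 0.19245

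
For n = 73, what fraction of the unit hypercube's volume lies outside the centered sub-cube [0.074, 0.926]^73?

Shell fraction = 1 - (1-0.148)^73 ≈ 0.999992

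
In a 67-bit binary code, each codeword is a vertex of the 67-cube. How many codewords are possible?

An n-cube has 2^n vertices; for n = 67 that is 2^67 = 147573952589676412928.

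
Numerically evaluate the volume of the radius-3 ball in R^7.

Volume = π^{7/2}·(3)^7/Γ(9/2) = 11664·π^3/35 ≈ 10333.1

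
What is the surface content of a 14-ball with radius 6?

S_14(6) = 2·π^(14/2)·(6)^13 / Γ(14/2) = 181398528·π^7/5 ≈ 1.09575e+11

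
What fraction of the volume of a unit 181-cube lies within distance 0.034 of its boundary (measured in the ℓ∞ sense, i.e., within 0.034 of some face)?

Shell fraction = 1 - (1-0.068)^181 ≈ 0.9999970874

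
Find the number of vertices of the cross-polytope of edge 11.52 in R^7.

An n-cross-polytope has 2^(k+1)·C(n,k+1) k-faces. Here 2^1·C(7,1) = 2·7 = 14.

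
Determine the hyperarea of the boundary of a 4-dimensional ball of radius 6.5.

|∂B_4(6.5)| = 2197·π^2/4 ≈ 5420.88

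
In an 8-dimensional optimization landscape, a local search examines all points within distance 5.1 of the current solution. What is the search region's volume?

The n-ball volume is π^(n/2)·r^n/Γ(n/2+1). With n=8, r=5.1: V ≈ 1.85759e+06.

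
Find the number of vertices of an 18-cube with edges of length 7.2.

Each vertex is a binary string of length 18, so there are 2^18 = 262144.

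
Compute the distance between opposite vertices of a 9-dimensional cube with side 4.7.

d = √(4.7² + 4.7² + ... + 4.7²) [9 terms] = √(9·4.7²) = 4.7√9 = 14.1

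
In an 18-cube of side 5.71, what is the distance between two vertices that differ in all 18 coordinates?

The space diagonal of an n-cube of side s is s√n. Here 5.71·√18 ≈ 24.2255.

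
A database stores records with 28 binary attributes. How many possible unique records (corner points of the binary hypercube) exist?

The 28-cube has 2^28 = 268435456 vertices.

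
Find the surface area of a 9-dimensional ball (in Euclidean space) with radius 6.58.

|∂B_9(6.58)| ≈ 1.0432e+08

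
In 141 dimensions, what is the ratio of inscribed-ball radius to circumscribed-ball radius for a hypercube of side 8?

For an n-cube of any side s, the inradius is s/2 and the circumradius is s√n/2, so the ratio is 1/√141 ≈ 0.0842152.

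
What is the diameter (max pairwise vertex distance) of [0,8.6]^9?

The space diagonal of an n-cube of side s is s√n. Here 8.6·√9 = 25.8.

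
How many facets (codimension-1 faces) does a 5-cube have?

f_4(5-cube) = (5 choose 4) · 2^1 = 10.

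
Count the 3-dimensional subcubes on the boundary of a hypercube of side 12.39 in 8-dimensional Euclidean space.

Choose 3 of 8 axes to span the face (C(8,3) = 56 ways), then fix each of the remaining 5 coordinates at one of its two extreme values (2^5 = 32 ways): 56·32 = 1792.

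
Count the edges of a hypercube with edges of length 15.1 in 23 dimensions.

An n-cube has n·2^(n-1) edges. With n = 23: 23·4194304 = 96468992.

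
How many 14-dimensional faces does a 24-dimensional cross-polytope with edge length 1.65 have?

Number of 14-faces = 2^(14+1) · C(24,14+1) = 32768 · 1307504 = 42844291072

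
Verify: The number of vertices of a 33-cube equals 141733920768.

False. The 33-cube has 2^33 = 8589934592 vertices.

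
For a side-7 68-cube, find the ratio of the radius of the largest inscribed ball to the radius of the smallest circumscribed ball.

Ratio = (s/2)/(s√68/2) = 68^(-1/2) ≈ 0.121268.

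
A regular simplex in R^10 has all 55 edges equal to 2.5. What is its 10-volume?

For a regular n-simplex with edge a, V = (a^n / n!)·√((n+1)/2^n). With a=2.5, n=10: V ≈ 0.000272385.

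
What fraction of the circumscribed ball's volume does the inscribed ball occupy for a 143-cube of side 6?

V_in/V_out = n^(-n/2) = 143^(-143/2) ≈ 7.8248e-155.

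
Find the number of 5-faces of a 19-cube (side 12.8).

Number of 5-faces = C(19,5) · 2^(19-5) = 11628 · 16384 = 190513152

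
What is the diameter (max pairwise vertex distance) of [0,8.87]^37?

||(8.87,8.87,...,8.87)|| = √(37)·8.87 ≈ 53.9541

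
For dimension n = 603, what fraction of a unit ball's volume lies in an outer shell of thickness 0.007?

1 - (1-0.007)^603 ≈ 0.985532 ≈ 98.55%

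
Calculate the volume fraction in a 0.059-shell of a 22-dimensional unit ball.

1 - (1-0.059)^22 ≈ 0.737595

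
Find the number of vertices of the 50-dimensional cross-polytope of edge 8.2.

The vertices are ±e_1, ..., ±e_50, so there are 2·50 = 100.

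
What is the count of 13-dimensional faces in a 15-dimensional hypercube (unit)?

An n-cube has C(n,k)·2^(n-k) k-faces. Here C(15,13)·2^2 = 105·4 = 420.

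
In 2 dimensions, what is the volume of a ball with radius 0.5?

V_2(0.5) = π^(2/2) · (0.5)^2 / Γ(2/2 + 1) = π/4 ≈ 0.785398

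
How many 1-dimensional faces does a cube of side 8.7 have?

Number of 1-faces = C(3,1) · 2^(3-1) = 3 · 4 = 12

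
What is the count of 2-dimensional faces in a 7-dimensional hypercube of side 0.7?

Choose 2 of 7 axes to span the face (C(7,2) = 21 ways), then fix each of the remaining 5 coordinates at one of its two extreme values (2^5 = 32 ways): 21·32 = 672.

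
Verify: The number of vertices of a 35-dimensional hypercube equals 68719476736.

False. The 35-cube has 2^35 = 34359738368 vertices.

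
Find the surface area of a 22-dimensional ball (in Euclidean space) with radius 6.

S_22(6) = 2·π^(22/2)·(6)^21 / Γ(22/2) = 2115832430592·π^11/175 ≈ 3.55707e+15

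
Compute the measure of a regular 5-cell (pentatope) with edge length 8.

V = (8^4 / 4!) · √((4+1) / 2^4) ≈ 95.4056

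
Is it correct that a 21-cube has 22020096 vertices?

False. The 21-cube has 2^21 = 2097152 vertices.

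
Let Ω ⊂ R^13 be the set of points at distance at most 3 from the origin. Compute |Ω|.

V_13(3) = π^(13/2) · (3)^13 / Γ(13/2 + 1) = 7558272·π^6/5005 ≈ 1.45184e+06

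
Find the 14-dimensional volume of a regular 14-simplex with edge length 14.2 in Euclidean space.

Volume = 14.2^14 · √(15/2^14) / 14! ≈ 4703.97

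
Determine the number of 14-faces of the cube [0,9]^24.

Number of 14-faces = C(24,14) · 2^(24-14) = 1961256 · 1024 = 2008326144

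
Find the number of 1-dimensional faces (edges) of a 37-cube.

An n-cube has n·2^(n-1) edges. With n = 37: 37·68719476736 = 2542620639232.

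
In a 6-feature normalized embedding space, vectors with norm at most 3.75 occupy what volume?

The n-ball volume is π^(n/2)·r^n/Γ(n/2+1). With n=6, r=3.75: V ≈ 14371.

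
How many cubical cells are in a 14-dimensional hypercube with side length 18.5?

An n-cube has C(n,k)·2^(n-k) k-faces. Here C(14,3)·2^11 = 364·2048 = 745472.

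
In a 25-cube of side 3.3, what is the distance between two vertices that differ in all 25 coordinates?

Diagonal = √25 · 3.3 = 16.5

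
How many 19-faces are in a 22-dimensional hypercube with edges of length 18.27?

Choose 19 of 22 axes to span the face (C(22,19) = 1540 ways), then fix each of the remaining 3 coordinates at one of its two extreme values (2^3 = 8 ways): 1540·8 = 12320.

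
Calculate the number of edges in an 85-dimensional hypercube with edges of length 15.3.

Number of 1-faces = C(85,1)·2^(85-1) = 85·19342813113834066795298816 = 1644139114675895677600399360.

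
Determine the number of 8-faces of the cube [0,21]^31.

Choose 8 of 31 axes to span the face (C(31,8) = 7888725 ways), then fix each of the remaining 23 coordinates at one of its two extreme values (2^23 = 8388608 ways): 7888725·8388608 = 66175421644800.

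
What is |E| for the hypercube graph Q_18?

Number of 1-faces = C(18,1)·2^(18-1) = 18·131072 = 2359296.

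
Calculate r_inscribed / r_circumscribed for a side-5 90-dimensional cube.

Ratio = (s/2)/(s√90/2) = 90^(-1/2) ≈ 0.105409.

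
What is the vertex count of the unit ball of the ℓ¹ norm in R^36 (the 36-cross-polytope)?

The vertices are ±e_1, ..., ±e_36, so there are 2·36 = 72.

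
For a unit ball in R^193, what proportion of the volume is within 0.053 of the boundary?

Shell fraction = 1 - (1-0.053)^193 ≈ 0.999973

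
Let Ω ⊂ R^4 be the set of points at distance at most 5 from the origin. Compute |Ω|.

Volume = π^{4/2}·(5)^4/Γ(3) = 625·π^2/2 ≈ 3084.25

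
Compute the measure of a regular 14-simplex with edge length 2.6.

V_14 = √(15) · 2.6^14 / (14! · 2^(14/2)) ≈ 2.239e-07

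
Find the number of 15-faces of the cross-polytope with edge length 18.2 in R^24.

f_15(24-orthoplex) = 2^16 · (24 choose 16) = 48199827456.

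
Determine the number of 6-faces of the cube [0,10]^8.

Choose 6 of 8 axes to span the face (C(8,6) = 28 ways), then fix each of the remaining 2 coordinates at one of its two extreme values (2^2 = 4 ways): 28·4 = 112.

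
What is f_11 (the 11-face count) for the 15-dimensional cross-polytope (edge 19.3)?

Number of 11-faces = 2^(11+1) · C(15,11+1) = 4096 · 455 = 1863680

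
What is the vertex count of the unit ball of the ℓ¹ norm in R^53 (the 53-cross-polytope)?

The vertices are ±e_1, ..., ±e_53, so there are 2·53 = 106.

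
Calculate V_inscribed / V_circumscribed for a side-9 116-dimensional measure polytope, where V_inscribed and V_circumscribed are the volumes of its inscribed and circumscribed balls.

The radii are 9/2 and 9√116/2, so the volume ratio is (1/√116)^116 = 116^{-116/2} ≈ 1.82573e-120.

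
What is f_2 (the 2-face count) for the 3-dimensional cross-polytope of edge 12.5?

An n-cross-polytope has 2^(k+1)·C(n,k+1) k-faces. Here 2^3·C(3,3) = 8·1 = 8.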